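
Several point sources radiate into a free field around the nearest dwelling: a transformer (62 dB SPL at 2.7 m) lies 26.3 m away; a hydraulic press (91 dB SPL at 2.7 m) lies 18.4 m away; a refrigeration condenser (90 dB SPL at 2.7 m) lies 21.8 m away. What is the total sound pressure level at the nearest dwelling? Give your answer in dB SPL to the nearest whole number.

76 dB SPL

First find each source's level at the receiver (point-source: −20·log₁₀(r/r_ref)), then combine on an intensity basis.
transformer: 62 − 20·log₁₀(26.3/2.7) = 62 − 19.77 = 42.23 dB SPL.
hydraulic press: 91 − 20·log₁₀(18.4/2.7) = 91 − 16.67 = 74.33 dB SPL.
refrigeration condenser: 90 − 20·log₁₀(21.8/2.7) = 90 − 18.14 = 71.86 dB SPL.
Σ 10^(L/10) = 4.246e+07 → L_total = 10·log₁₀(4.246e+07) = 76.28 dB SPL.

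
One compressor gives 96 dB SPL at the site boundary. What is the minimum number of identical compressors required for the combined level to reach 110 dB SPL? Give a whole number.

26

Need L₁ + 10·log₁₀ N ≥ 110, i.e. log₁₀ N ≥ 1.40.
N ≥ 10^(14.0/10) = 25.119, so N = 26.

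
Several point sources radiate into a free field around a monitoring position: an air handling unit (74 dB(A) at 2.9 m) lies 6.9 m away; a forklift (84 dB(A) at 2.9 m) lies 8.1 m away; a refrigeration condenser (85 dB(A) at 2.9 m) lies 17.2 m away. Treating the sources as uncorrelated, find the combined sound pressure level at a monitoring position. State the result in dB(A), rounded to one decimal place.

76.6 dB(A)

First find each source's level at the receiver (point-source: −20·log₁₀(r/r_ref)), then combine on an intensity basis.
air handling unit: 74 − 20·log₁₀(6.9/2.9) = 74 − 7.53 = 66.47 dB(A).
forklift: 84 − 20·log₁₀(8.1/2.9) = 84 − 8.92 = 75.08 dB(A).
refrigeration condenser: 85 − 20·log₁₀(17.2/2.9) = 85 − 15.46 = 69.54 dB(A).
Σ 10^(L/10) = 4.562e+07 → L_total = 10·log₁₀(4.562e+07) = 76.59 dB(A).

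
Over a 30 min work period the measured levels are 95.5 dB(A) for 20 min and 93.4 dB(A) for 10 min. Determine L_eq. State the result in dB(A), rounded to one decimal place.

The energy average is taken in the linear domain: L_eq = 10·log₁₀[(Σ tᵢ·10^(Lᵢ/10))/T], T = 30 min.
Σ tᵢ·10^(Lᵢ/10) = 20·10^(95.5/10) + 10·10^(93.4/10) = 9.284e+10.
L_eq = 10·log₁₀(9.284e+10/30) = 94.91 dB(A).

94.9 dB(A)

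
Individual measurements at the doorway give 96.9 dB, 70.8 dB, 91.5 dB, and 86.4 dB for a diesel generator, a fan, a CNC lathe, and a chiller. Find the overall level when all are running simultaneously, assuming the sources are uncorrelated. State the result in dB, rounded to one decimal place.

98.3 dB

Incoherent sources combine by intensity addition: L_total = 10·log₁₀(Σ 10^(L_i/10)).
Σ 10^(L/10) = 10^(96.9/10) + 10^(70.8/10) + 10^(91.5/10) + 10^(86.4/10) = 6.759e+09.
L_total = 10·log₁₀(6.759e+09) = 98.30 dB.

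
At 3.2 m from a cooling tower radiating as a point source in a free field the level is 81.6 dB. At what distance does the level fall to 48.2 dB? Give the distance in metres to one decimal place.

Point-source spreading drops the level by 20·log₁₀(r₂/r₁); inverting, r₂/r₁ = 10^(ΔL/20).
r₂ = 3.2·10^((81.6−48.2)/20) = 3.2·10^(33.4/20) = 149.68 m.

149.7 m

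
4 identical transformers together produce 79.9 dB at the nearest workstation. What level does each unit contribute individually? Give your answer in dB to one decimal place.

For N identical incoherent sources L_total = L₁ + 10·log₁₀ N, so L₁ = 79.9 − 10·log₁₀(4) = 79.9 − 6.021.

73.9 dB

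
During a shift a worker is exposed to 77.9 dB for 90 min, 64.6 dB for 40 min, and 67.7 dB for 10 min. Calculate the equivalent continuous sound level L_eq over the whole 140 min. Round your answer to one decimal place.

The energy average is taken in the linear domain: L_eq = 10·log₁₀[(Σ tᵢ·10^(Lᵢ/10))/T], T = 140 min.
Σ tᵢ·10^(Lᵢ/10) = 90·10^(77.9/10) + 40·10^(64.6/10) + 10·10^(67.7/10) = 5.724e+09.
L_eq = 10·log₁₀(5.724e+09/140) = 76.12 dB.

76.1 dB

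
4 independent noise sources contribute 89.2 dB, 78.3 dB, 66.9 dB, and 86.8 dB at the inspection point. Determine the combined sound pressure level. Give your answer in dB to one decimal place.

Incoherent sources combine by intensity addition: L_total = 10·log₁₀(Σ 10^(L_i/10)).
Σ 10^(L/10) = 10^(89.2/10) + 10^(78.3/10) + 10^(66.9/10) + 10^(86.8/10) = 1.383e+09.
L_total = 10·log₁₀(1.383e+09) = 91.41 dB.

91.4 dB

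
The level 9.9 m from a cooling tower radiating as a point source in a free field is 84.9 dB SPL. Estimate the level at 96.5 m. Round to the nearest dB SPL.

65 dB SPL

Spherical spreading from a point source gives a 20·log₁₀(r₂/r₁) drop.
L₂ = 84.9 − 20·log₁₀(96.5/9.9) = 84.9 − 19.778 = 65.12 dB SPL.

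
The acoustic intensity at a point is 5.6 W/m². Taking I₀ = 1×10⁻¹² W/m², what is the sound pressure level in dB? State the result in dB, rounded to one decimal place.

L = 10·log₁₀(I/I₀) = 10·log₁₀(5.6/10⁻¹²) = 10·log₁₀(5.6×10^12).
L = 10·(0.7482 + 12) = 127.48 dB.

127.5 dB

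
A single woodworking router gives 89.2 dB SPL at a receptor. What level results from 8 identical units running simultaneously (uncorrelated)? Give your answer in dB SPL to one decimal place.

98.2 dB SPL

L_total = L₁ + 10·log₁₀ N for N identical incoherent sources.
L_total = 89.2 + 10·log₁₀(8) = 89.2 + 9.031 = 98.23 dB SPL.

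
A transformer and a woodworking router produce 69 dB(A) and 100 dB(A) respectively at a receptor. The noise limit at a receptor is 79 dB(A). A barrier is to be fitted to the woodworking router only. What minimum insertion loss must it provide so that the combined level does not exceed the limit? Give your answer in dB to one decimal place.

21.5 dB

Everything except the woodworking router sums to 10^(69/10) = 7.943e+06 in linear terms, 69.00 dB(A).
To meet 79 dB(A) overall, the treated woodworking router may contribute at most 10^(79/10) − 7.943e+06 = 7.149e+07, i.e. 78.54 dB(A).
So the woodworking router must be reduced from 100 to 78.54 dB(A): IL = 21.46 dB.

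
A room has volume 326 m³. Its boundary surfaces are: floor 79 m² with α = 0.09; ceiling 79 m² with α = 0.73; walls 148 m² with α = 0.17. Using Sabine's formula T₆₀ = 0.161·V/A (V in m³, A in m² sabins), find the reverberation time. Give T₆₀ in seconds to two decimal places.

A = Σ Sᵢαᵢ = 79·0.09 + 79·0.73 + 148·0.17 = 89.94 m².
T₆₀ = 0.161 × 326 / 89.94 = 0.584 s.

0.58 s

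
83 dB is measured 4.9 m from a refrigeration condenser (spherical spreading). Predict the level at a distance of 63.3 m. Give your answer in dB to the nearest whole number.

Point-source attenuation: ΔL = 20·log₁₀(r₂/r₁) = 20·log₁₀(63.3/4.9) = 22.224 dB.
L₂ = 83 − 20·log₁₀(63.3/4.9) = 83 − 22.224 = 60.78 dB.

61 dB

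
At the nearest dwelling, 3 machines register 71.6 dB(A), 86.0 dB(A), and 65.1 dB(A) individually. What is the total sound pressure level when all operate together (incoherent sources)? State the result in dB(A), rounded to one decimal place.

86.2 dB(A)

Incoherent sources combine by intensity addition: L_total = 10·log₁₀(Σ 10^(L_i/10)).
Σ 10^(L/10) = 10^(71.6/10) + 10^(86.0/10) + 10^(65.1/10) = 4.158e+08.
L_total = 10·log₁₀(4.158e+08) = 86.19 dB(A).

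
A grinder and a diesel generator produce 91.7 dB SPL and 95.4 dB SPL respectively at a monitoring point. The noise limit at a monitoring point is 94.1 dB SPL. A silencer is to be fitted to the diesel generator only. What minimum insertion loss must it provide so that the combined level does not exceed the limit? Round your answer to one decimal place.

Fixed contribution from the other source: Σ 10^(L/10) = 10^(91.7/10) = 1.479e+09 (91.70 dB SPL).
The limit corresponds to 10^(94.1/10) = 2.570e+09; subtracting the fixed part leaves 1.091e+09 for the diesel generator, i.e. 90.38 dB SPL.
Required insertion loss = 95.4 − 90.38 = 5.02 dB.

5.0 dB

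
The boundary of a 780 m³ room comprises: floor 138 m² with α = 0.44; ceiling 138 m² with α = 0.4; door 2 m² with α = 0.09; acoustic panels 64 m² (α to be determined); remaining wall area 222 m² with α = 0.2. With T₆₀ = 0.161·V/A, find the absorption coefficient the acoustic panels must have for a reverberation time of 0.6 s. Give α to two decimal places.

0.76

Required total absorption A = 0.161·780/0.6 = 209.30 m².
Absorption from the other surfaces = 138·0.44 + 138·0.4 + 2·0.09 + 222·0.2 = 160.50 m², so the acoustic panels must supply 48.80 m² over 64 m².
α = 48.80/64 = 0.763.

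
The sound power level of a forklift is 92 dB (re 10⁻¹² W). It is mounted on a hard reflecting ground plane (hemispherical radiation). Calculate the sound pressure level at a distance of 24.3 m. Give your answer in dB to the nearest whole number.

The power spreads over a hemisphere of area 2π·r², so L_p = L_w − 10·log₁₀(2π·r²).
2π·r² = 3710 m², 10·log₁₀ of that is 35.694 dB.
L_p = 92 − 35.694 = 56.31 dB.

56 dB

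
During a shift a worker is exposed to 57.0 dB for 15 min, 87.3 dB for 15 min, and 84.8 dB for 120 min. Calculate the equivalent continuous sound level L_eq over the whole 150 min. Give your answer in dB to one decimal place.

The energy average is taken in the linear domain: L_eq = 10·log₁₀[(Σ tᵢ·10^(Lᵢ/10))/T], T = 150 min.
Σ tᵢ·10^(Lᵢ/10) = 15·10^(57.0/10) + 15·10^(87.3/10) + 120·10^(84.8/10) = 4.430e+10.
L_eq = 10·log₁₀(4.430e+10/150) = 84.70 dB.

84.7 dB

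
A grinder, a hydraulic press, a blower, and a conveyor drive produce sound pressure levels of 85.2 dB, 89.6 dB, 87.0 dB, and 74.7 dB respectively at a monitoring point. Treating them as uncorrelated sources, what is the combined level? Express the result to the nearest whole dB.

92 dB

Incoherent sources combine by intensity addition: L_total = 10·log₁₀(Σ 10^(L_i/10)).
Σ 10^(L/10) = 10^(85.2/10) + 10^(89.6/10) + 10^(87.0/10) + 10^(74.7/10) = 1.774e+09.
L_total = 10·log₁₀(1.774e+09) = 92.49 dB.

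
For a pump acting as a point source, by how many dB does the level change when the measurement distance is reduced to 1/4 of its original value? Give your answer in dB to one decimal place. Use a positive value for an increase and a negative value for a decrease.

A point source loses 6 dB per doubling of distance; generally ΔL = −20·log₁₀(r₂/r₁).
ΔL = −20·log₁₀(0.25) = +12.04 dB.

+12.0 dB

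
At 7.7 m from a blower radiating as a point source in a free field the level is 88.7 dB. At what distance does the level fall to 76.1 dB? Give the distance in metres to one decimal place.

For a point source L₁ − L₂ = 20·log₁₀(r₂/r₁), so r₂ = r₁·10^((L₁−L₂)/20).
r₂ = 7.7·10^((88.7−76.1)/20) = 7.7·10^(12.6/20) = 32.85 m.

32.8 m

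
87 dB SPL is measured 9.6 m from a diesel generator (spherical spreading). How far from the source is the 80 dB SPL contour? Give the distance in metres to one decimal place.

The 7.0 dB drop corresponds to a distance ratio of 10^(7.0/20) for a point source.
r₂ = 9.6·10^((87−80)/20) = 9.6·10^(7.0/20) = 21.49 m.

21.5 m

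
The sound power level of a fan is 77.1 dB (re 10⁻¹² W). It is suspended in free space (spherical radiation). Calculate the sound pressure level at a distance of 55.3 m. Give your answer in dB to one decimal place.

31.3 dB

The power spreads over a sphere of area 4π·r², so L_p = L_w − 10·log₁₀(4π·r²).
4π·r² = 3.843e+04 m², 10·log₁₀ of that is 45.847 dB.
L_p = 77.1 − 45.847 = 31.25 dB.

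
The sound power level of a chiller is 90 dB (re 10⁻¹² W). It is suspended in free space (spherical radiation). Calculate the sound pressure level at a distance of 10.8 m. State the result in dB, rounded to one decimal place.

L_p = L_w − 10·log₁₀(4π·r²) with r = 10.8 m.
4π·r² = 1466 m², 10·log₁₀ of that is 31.661 dB.
L_p = 90 − 31.661 = 58.34 dB.

58.3 dB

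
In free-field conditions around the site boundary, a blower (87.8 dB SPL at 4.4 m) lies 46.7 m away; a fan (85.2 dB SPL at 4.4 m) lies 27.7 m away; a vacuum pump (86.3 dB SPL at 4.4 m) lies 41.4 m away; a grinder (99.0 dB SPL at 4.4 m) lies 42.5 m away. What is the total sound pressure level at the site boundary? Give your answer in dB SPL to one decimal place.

Apply inverse-square spreading to bring every level to the receiver, then sum 10^(L/10).
blower: 87.8 − 20·log₁₀(46.7/4.4) = 87.8 − 20.52 = 67.28 dB SPL.
fan: 85.2 − 20·log₁₀(27.7/4.4) = 85.2 − 15.98 = 69.22 dB SPL.
vacuum pump: 86.3 − 20·log₁₀(41.4/4.4) = 86.3 − 19.47 = 66.83 dB SPL.
grinder: 99.0 − 20·log₁₀(42.5/4.4) = 99.0 − 19.70 = 79.30 dB SPL.
Σ 10^(L/10) = 1.037e+08 → L_total = 10·log₁₀(1.037e+08) = 80.16 dB SPL.

80.2 dB SPL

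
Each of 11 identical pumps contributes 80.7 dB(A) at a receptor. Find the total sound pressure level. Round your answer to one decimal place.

With 11 equal, uncorrelated contributions the intensity is 11× that of one unit, giving a rise of 10·log₁₀ 11.
L_total = 80.7 + 10·log₁₀(11) = 80.7 + 10.414 = 91.11 dB(A).

91.1 dB(A)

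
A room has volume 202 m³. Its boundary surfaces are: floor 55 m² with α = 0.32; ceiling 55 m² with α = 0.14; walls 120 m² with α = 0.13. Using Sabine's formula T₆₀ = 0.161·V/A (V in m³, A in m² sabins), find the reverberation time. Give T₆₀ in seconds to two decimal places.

A = Σ Sᵢαᵢ = 55·0.32 + 55·0.14 + 120·0.13 = 40.90 m².
T₆₀ = 0.161 × 202 / 40.90 = 0.795 s.

0.80 s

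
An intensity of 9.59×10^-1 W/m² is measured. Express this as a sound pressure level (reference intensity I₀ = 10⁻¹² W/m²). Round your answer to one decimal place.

119.8 dB

I/I₀ = 9.59×10^-1/10⁻¹² = 9.59×10^11, and L = 10·log₁₀(I/I₀).
L = 10·(0.9818 + 11) = 119.82 dB.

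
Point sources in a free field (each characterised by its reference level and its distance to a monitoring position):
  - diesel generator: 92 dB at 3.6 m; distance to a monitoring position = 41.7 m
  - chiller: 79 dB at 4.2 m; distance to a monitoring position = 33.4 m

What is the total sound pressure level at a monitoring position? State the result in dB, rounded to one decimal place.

71.2 dB

Apply inverse-square spreading to bring every level to the receiver, then sum 10^(L/10).
diesel generator: 92 − 20·log₁₀(41.7/3.6) = 92 − 21.28 = 70.72 dB.
chiller: 79 − 20·log₁₀(33.4/4.2) = 79 − 18.01 = 60.99 dB.
Σ 10^(L/10) = 1.307e+07 → L_total = 10·log₁₀(1.307e+07) = 71.16 dB.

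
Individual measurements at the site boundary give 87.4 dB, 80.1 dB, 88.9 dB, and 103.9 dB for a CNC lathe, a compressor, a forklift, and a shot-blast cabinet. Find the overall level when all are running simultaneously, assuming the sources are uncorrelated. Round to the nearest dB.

Incoherent sources combine by intensity addition: L_total = 10·log₁₀(Σ 10^(L_i/10)).
Σ 10^(L/10) = 10^(87.4/10) + 10^(80.1/10) + 10^(88.9/10) + 10^(103.9/10) = 2.598e+10.
L_total = 10·log₁₀(2.598e+10) = 104.15 dB.

104 dB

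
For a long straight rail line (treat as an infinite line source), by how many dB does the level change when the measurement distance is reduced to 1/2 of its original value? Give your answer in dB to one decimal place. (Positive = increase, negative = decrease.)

+3.0 dB

A line source loses 3 dB per doubling of distance; generally ΔL = −10·log₁₀(r₂/r₁).
ΔL = −10·log₁₀(0.5) = +3.01 dB.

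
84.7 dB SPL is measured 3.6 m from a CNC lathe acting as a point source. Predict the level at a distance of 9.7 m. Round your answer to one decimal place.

76.1 dB SPL

Point-source attenuation: ΔL = 20·log₁₀(r₂/r₁) = 20·log₁₀(9.7/3.6) = 8.609 dB.
L₂ = 84.7 − 20·log₁₀(9.7/3.6) = 84.7 − 8.609 = 76.09 dB SPL.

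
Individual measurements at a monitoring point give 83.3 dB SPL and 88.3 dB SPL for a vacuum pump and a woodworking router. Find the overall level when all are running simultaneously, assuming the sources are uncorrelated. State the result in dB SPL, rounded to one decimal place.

89.5 dB SPL

Incoherent sources combine by intensity addition: L_total = 10·log₁₀(Σ 10^(L_i/10)).
Σ 10^(L/10) = 10^(83.3/10) + 10^(88.3/10) = 8.899e+08.
L_total = 10·log₁₀(8.899e+08) = 89.49 dB SPL.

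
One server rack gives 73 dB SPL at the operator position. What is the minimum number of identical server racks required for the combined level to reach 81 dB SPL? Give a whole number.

The shortfall is 81 − 73 = 8.0 dB, and N units add 10·log₁₀ N, so need 10·log₁₀ N ≥ 8.0.
N ≥ 10^(8.0/10) = 6.310, so N = 7.

7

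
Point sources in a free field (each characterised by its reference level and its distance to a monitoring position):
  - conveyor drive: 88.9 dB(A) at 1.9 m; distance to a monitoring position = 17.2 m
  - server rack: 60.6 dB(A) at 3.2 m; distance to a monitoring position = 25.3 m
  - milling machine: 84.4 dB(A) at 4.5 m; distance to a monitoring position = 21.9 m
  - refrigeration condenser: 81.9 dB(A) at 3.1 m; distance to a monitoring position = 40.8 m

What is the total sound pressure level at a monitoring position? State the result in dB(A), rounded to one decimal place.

73.4 dB(A)

First find each source's level at the receiver (point-source: −20·log₁₀(r/r_ref)), then combine on an intensity basis.
conveyor drive: 88.9 − 20·log₁₀(17.2/1.9) = 88.9 − 19.14 = 69.76 dB(A).
server rack: 60.6 − 20·log₁₀(25.3/3.2) = 60.6 − 17.96 = 42.64 dB(A).
milling machine: 84.4 − 20·log₁₀(21.9/4.5) = 84.4 − 13.74 = 70.66 dB(A).
refrigeration condenser: 81.9 − 20·log₁₀(40.8/3.1) = 81.9 − 22.39 = 59.51 dB(A).
Σ 10^(L/10) = 2.201e+07 → L_total = 10·log₁₀(2.201e+07) = 73.43 dB(A).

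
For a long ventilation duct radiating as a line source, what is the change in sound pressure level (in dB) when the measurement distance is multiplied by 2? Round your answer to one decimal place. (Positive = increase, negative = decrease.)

With cylindrical spreading the level changes by −10·log₁₀(r₂/r₁).
ΔL = −10·log₁₀(2) = -3.01 dB.

-3.0 dB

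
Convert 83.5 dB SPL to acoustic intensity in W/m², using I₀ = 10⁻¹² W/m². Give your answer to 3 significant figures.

0.000224 W/m²

I/I₀ = 10^(83.5/10) = 2.239e+08, so I = 2.239e+08 × 10⁻¹² W/m².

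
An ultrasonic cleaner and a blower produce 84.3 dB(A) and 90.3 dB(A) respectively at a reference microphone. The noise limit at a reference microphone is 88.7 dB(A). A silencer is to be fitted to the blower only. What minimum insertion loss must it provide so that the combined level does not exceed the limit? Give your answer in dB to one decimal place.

3.6 dB

The untreated sources together contribute 10^(84.3/10) = 2.692e+08, i.e. 84.30 dB(A).
The limit corresponds to 10^(88.7/10) = 7.413e+08; subtracting the fixed part leaves 4.722e+08 for the blower, i.e. 86.74 dB(A).
Required insertion loss = 90.3 − 86.74 = 3.56 dB.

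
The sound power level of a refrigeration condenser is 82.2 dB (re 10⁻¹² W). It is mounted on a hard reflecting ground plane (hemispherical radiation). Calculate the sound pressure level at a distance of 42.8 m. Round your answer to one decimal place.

Free-field hemispherical radiation: L_p = L_w − 10·log₁₀(2π·r²), r = 42.8 m.
2π·r² = 1.151e+04 m², 10·log₁₀ of that is 40.611 dB.
L_p = 82.2 − 40.611 = 41.59 dB.

41.6 dB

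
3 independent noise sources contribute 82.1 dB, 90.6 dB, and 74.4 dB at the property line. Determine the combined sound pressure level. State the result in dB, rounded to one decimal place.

For uncorrelated sources the intensities add, so convert each level to linear form, sum, and take 10·log₁₀ of the total.
Σ 10^(L/10) = 10^(82.1/10) + 10^(90.6/10) + 10^(74.4/10) = 1.338e+09.
L_total = 10·log₁₀(1.338e+09) = 91.26 dB.

91.3 dB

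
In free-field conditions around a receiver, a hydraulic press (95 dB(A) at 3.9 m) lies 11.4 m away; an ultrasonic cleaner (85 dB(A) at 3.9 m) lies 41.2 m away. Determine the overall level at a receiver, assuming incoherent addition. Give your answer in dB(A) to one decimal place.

Apply inverse-square spreading to bring every level to the receiver, then sum 10^(L/10).
hydraulic press: 95 − 20·log₁₀(11.4/3.9) = 95 − 9.32 = 85.68 dB(A).
ultrasonic cleaner: 85 − 20·log₁₀(41.2/3.9) = 85 − 20.48 = 64.52 dB(A).
Σ 10^(L/10) = 3.729e+08 → L_total = 10·log₁₀(3.729e+08) = 85.72 dB(A).

85.7 dB(A)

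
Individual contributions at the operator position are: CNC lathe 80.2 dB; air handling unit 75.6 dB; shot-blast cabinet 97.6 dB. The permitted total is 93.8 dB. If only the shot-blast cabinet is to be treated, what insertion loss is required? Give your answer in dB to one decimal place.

4.1 dB

Everything except the shot-blast cabinet sums to 10^(80.2/10) + 10^(75.6/10) = 1.410e+08 in linear terms, 81.49 dB.
The limit corresponds to 10^(93.8/10) = 2.399e+09; subtracting the fixed part leaves 2.258e+09 for the shot-blast cabinet, i.e. 93.54 dB.
Required insertion loss = 97.6 − 93.54 = 4.06 dB.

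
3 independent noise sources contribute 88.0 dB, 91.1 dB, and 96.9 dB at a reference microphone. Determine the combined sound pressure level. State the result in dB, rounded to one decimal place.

Incoherent sources combine by intensity addition: L_total = 10·log₁₀(Σ 10^(L_i/10)).
Σ 10^(L/10) = 10^(88.0/10) + 10^(91.1/10) + 10^(96.9/10) = 6.817e+09.
L_total = 10·log₁₀(6.817e+09) = 98.34 dB.

98.3 dB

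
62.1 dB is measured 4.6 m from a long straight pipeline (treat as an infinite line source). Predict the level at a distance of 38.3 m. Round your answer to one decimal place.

Cylindrical spreading from a line source gives a 10·log₁₀(r₂/r₁) drop.
L₂ = 62.1 − 10·log₁₀(38.3/4.6) = 62.1 − 9.204 = 52.90 dB.

52.9 dB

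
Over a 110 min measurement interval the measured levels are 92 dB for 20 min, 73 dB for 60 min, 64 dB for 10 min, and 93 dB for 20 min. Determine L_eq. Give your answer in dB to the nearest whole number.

88 dB

The energy average is taken in the linear domain: L_eq = 10·log₁₀[(Σ tᵢ·10^(Lᵢ/10))/T], T = 110 min.
Σ tᵢ·10^(Lᵢ/10) = 20·10^(92/10) + 60·10^(73/10) + 10·10^(64/10) + 20·10^(93/10) = 7.283e+10.
L_eq = 10·log₁₀(7.283e+10/110) = 88.21 dB.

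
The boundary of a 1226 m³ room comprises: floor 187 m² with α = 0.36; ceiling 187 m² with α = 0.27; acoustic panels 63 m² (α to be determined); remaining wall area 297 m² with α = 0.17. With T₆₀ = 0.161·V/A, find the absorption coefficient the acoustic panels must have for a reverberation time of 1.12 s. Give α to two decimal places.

A = 0.161·V/T₆₀ = 0.161·1226/1.12 = 176.24 m² sabins.
Absorption from the other surfaces = 187·0.36 + 187·0.27 + 297·0.17 = 168.30 m², so the acoustic panels must supply 7.94 m² over 63 m².
α = 7.94/63 = 0.126.

0.13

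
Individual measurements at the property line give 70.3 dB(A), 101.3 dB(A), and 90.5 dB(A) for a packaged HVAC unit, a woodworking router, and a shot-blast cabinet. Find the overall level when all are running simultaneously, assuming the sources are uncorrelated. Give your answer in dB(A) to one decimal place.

101.7 dB(A)

Incoherent sources combine by intensity addition: L_total = 10·log₁₀(Σ 10^(L_i/10)).
Σ 10^(L/10) = 10^(70.3/10) + 10^(101.3/10) + 10^(90.5/10) = 1.462e+10.
L_total = 10·log₁₀(1.462e+10) = 101.65 dB(A).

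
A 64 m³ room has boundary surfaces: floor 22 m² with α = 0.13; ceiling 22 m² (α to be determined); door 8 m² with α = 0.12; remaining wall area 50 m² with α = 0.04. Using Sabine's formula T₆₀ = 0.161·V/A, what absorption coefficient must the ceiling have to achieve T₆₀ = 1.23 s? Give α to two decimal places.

0.12

From T₆₀ = 0.161·V/A, the target T₆₀ = 1.23 s needs A = 0.161·64/1.23 = 8.38 m².
Absorption from the other surfaces = 22·0.13 + 8·0.12 + 50·0.04 = 5.82 m², so the ceiling must supply 2.56 m² over 22 m².
α = 2.56/22 = 0.116.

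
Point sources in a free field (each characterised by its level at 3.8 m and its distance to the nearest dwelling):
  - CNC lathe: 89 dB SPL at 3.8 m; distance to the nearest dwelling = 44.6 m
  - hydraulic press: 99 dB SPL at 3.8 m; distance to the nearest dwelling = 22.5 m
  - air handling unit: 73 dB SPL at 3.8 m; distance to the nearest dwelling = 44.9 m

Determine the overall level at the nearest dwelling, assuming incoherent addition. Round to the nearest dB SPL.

Propagate each source to the receiver with L = L_ref − 20·log₁₀(r/r_ref), then add intensities.
CNC lathe: 89 − 20·log₁₀(44.6/3.8) = 89 − 21.39 = 67.61 dB SPL.
hydraulic press: 99 − 20·log₁₀(22.5/3.8) = 99 − 15.45 = 83.55 dB SPL.
air handling unit: 73 − 20·log₁₀(44.9/3.8) = 73 − 21.45 = 51.55 dB SPL.
Σ 10^(L/10) = 2.325e+08 → L_total = 10·log₁₀(2.325e+08) = 83.66 dB SPL.

84 dB SPL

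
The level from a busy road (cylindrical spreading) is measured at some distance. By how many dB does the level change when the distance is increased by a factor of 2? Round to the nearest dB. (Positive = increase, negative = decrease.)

A line source loses 3 dB per doubling of distance; generally ΔL = −10·log₁₀(r₂/r₁).
ΔL = −10·log₁₀(2) = -3.01 dB.

-3 dB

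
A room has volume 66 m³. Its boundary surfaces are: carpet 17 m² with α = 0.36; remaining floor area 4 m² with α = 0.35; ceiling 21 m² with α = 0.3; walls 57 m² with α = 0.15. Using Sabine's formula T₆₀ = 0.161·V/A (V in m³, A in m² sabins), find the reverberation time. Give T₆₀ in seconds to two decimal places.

Total absorption A = 17·0.36 + 4·0.35 + 21·0.3 + 57·0.15 = 22.37 m² sabins.
T₆₀ = 0.161 × 66 / 22.37 = 0.475 s.

0.48 s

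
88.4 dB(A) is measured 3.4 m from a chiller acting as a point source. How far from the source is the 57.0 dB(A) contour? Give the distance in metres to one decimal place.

The 31.4 dB drop corresponds to a distance ratio of 10^(31.4/20) for a point source.
r₂ = 3.4·10^((88.4−57.0)/20) = 3.4·10^(31.4/20) = 126.32 m.

126.3 m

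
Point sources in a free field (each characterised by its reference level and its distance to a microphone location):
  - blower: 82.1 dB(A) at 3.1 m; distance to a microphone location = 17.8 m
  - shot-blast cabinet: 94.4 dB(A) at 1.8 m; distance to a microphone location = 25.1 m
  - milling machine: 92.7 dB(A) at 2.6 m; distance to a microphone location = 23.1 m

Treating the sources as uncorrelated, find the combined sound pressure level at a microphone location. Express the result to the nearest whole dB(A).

76 dB(A)

Apply inverse-square spreading to bring every level to the receiver, then sum 10^(L/10).
blower: 82.1 − 20·log₁₀(17.8/3.1) = 82.1 − 15.18 = 66.92 dB(A).
shot-blast cabinet: 94.4 − 20·log₁₀(25.1/1.8) = 94.4 − 22.89 = 71.51 dB(A).
milling machine: 92.7 − 20·log₁₀(23.1/2.6) = 92.7 − 18.97 = 73.73 dB(A).
Σ 10^(L/10) = 4.267e+07 → L_total = 10·log₁₀(4.267e+07) = 76.30 dB(A).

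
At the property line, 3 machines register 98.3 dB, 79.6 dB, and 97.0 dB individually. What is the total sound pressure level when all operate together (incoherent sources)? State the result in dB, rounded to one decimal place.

For uncorrelated sources the intensities add, so convert each level to linear form, sum, and take 10·log₁₀ of the total.
Σ 10^(L/10) = 10^(98.3/10) + 10^(79.6/10) + 10^(97.0/10) = 1.186e+10.
L_total = 10·log₁₀(1.186e+10) = 100.74 dB.

100.7 dB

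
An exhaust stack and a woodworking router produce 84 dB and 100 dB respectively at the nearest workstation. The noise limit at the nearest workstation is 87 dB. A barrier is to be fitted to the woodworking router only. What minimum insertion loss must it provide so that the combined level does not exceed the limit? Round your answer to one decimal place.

The untreated sources together contribute 10^(84/10) = 2.512e+08, i.e. 84.00 dB.
The limit corresponds to 10^(87/10) = 5.012e+08; subtracting the fixed part leaves 2.500e+08 for the woodworking router, i.e. 83.98 dB.
So the woodworking router must be reduced from 100 to 83.98 dB: IL = 16.02 dB.

16.0 dB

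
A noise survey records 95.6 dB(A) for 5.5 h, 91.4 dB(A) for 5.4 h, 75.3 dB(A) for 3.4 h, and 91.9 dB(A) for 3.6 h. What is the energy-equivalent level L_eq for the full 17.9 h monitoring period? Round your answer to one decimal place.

The energy average is taken in the linear domain: L_eq = 10·log₁₀[(Σ tᵢ·10^(Lᵢ/10))/T], T = 17.9 h.
Σ tᵢ·10^(Lᵢ/10) = 5.5·10^(95.6/10) + 5.4·10^(91.4/10) + 3.4·10^(75.3/10) + 3.6·10^(91.9/10) = 3.311e+10.
L_eq = 10·log₁₀(3.311e+10/17.9) = 92.67 dB(A).

92.7 dB(A)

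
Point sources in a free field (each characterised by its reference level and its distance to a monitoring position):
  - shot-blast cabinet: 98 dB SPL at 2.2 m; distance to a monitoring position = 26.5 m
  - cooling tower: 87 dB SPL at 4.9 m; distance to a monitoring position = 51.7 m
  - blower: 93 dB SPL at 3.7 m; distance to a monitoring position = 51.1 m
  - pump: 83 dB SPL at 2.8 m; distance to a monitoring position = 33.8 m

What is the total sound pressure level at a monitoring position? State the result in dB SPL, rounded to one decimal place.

77.8 dB SPL

First find each source's level at the receiver (point-source: −20·log₁₀(r/r_ref)), then combine on an intensity basis.
shot-blast cabinet: 98 − 20·log₁₀(26.5/2.2) = 98 − 21.62 = 76.38 dB SPL.
cooling tower: 87 − 20·log₁₀(51.7/4.9) = 87 − 20.47 = 66.53 dB SPL.
blower: 93 − 20·log₁₀(51.1/3.7) = 93 − 22.80 = 70.20 dB SPL.
pump: 83 − 20·log₁₀(33.8/2.8) = 83 − 21.64 = 61.36 dB SPL.
Σ 10^(L/10) = 5.982e+07 → L_total = 10·log₁₀(5.982e+07) = 77.77 dB SPL.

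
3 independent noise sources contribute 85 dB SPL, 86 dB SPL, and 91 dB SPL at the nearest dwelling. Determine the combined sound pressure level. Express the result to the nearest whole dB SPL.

93 dB SPL

For uncorrelated sources the intensities add, so convert each level to linear form, sum, and take 10·log₁₀ of the total.
Σ 10^(L/10) = 10^(85/10) + 10^(86/10) + 10^(91/10) = 1.973e+09.
L_total = 10·log₁₀(1.973e+09) = 92.95 dB SPL.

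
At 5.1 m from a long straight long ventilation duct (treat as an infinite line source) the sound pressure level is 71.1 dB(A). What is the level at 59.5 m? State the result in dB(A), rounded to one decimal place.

For a line source, L₂ = L₁ − 10·log₁₀(r₂/r₁).
L₂ = 71.1 − 10·log₁₀(59.5/5.1) = 71.1 − 10.669 = 60.43 dB(A).

60.4 dB(A)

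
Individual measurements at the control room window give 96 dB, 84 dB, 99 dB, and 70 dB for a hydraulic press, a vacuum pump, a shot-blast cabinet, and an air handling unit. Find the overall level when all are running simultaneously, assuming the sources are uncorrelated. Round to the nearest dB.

101 dB

For uncorrelated sources the intensities add, so convert each level to linear form, sum, and take 10·log₁₀ of the total.
Σ 10^(L/10) = 10^(96/10) + 10^(84/10) + 10^(99/10) + 10^(70/10) = 1.219e+10.
L_total = 10·log₁₀(1.219e+10) = 100.86 dB.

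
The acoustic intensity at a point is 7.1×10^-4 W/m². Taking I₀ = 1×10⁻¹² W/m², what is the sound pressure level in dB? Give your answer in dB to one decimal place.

88.5 dB

I/I₀ = 7.1×10^-4/10⁻¹² = 7.1×10^8, and L = 10·log₁₀(I/I₀).
L = 10·(0.8513 + 8) = 88.51 dB.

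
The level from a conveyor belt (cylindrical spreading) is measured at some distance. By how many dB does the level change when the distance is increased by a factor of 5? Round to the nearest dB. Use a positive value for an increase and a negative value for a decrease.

A line source loses 3 dB per doubling of distance; generally ΔL = −10·log₁₀(r₂/r₁).
ΔL = −10·log₁₀(5) = -6.99 dB.

-7 dB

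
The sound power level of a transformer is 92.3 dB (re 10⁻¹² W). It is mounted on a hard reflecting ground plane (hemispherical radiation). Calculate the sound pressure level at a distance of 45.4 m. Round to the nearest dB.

51 dB

The power spreads over a hemisphere of area 2π·r², so L_p = L_w − 10·log₁₀(2π·r²).
2π·r² = 1.295e+04 m², 10·log₁₀ of that is 41.123 dB.
L_p = 92.3 − 41.123 = 51.18 dB.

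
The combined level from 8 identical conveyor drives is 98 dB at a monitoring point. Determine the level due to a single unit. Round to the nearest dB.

Dividing the total intensity by 8 lowers the level by 10·log₁₀ 8 = 9.031 dB: L₁ = 98 − 9.031.

89 dB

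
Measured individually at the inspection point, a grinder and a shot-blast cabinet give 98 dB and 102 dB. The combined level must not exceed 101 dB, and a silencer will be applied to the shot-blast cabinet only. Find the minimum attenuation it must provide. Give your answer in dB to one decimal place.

4.0 dB

The untreated sources together contribute 10^(98/10) = 6.310e+09, i.e. 98.00 dB.
The limit corresponds to 10^(101/10) = 1.259e+10; subtracting the fixed part leaves 6.280e+09 for the shot-blast cabinet, i.e. 97.98 dB.
Required insertion loss = 102 − 97.98 = 4.02 dB.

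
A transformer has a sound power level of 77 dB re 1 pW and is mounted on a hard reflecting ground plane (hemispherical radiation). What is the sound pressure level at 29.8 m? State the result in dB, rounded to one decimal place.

39.5 dB

Free-field hemispherical radiation: L_p = L_w − 10·log₁₀(2π·r²), r = 29.8 m.
2π·r² = 5580 m², 10·log₁₀ of that is 37.466 dB.
L_p = 77 − 37.466 = 39.53 dB.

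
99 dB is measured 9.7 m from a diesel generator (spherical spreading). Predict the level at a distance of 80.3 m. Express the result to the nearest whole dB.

For a point source, L₂ = L₁ − 20·log₁₀(r₂/r₁).
L₂ = 99 − 20·log₁₀(80.3/9.7) = 99 − 18.359 = 80.64 dB.

81 dB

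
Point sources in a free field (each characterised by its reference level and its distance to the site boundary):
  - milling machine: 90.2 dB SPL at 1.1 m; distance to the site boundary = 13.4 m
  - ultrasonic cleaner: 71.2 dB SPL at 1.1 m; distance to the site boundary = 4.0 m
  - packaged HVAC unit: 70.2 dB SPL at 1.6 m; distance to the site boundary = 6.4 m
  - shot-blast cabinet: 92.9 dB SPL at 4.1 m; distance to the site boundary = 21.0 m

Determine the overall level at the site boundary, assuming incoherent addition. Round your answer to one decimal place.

Propagate each source to the receiver with L = L_ref − 20·log₁₀(r/r_ref), then add intensities.
milling machine: 90.2 − 20·log₁₀(13.4/1.1) = 90.2 − 21.71 = 68.49 dB SPL.
ultrasonic cleaner: 71.2 − 20·log₁₀(4.0/1.1) = 71.2 − 11.21 = 59.99 dB SPL.
packaged HVAC unit: 70.2 − 20·log₁₀(6.4/1.6) = 70.2 − 12.04 = 58.16 dB SPL.
shot-blast cabinet: 92.9 − 20·log₁₀(21.0/4.1) = 92.9 − 14.19 = 78.71 dB SPL.
Σ 10^(L/10) = 8.303e+07 → L_total = 10·log₁₀(8.303e+07) = 79.19 dB SPL.

79.2 dB SPL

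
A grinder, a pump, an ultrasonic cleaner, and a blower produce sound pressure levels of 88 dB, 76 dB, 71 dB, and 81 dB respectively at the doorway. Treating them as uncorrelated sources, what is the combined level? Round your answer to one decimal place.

Incoherent sources combine by intensity addition: L_total = 10·log₁₀(Σ 10^(L_i/10)).
Σ 10^(L/10) = 10^(88/10) + 10^(76/10) + 10^(71/10) + 10^(81/10) = 8.092e+08.
L_total = 10·log₁₀(8.092e+08) = 89.08 dB.

89.1 dB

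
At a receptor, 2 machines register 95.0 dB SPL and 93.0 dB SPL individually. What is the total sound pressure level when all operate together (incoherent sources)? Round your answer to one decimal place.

Incoherent sources combine by intensity addition: L_total = 10·log₁₀(Σ 10^(L_i/10)).
Σ 10^(L/10) = 10^(95.0/10) + 10^(93.0/10) = 5.158e+09.
L_total = 10·log₁₀(5.158e+09) = 97.12 dB SPL.

97.1 dB SPL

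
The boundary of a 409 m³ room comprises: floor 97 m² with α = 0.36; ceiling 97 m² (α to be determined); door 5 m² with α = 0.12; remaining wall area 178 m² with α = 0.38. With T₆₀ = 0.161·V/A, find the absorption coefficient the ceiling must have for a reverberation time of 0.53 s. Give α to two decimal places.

0.22

From T₆₀ = 0.161·V/A, the target T₆₀ = 0.53 s needs A = 0.161·409/0.53 = 124.24 m².
Absorption from the other surfaces = 97·0.36 + 5·0.12 + 178·0.38 = 103.16 m², so the ceiling must supply 21.08 m² over 97 m².
α = 21.08/97 = 0.217.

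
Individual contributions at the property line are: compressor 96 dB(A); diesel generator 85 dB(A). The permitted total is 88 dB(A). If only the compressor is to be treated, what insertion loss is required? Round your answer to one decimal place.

Fixed contribution from the other source: Σ 10^(L/10) = 10^(85/10) = 3.162e+08 (85.00 dB(A)).
The limit corresponds to 10^(88/10) = 6.310e+08; subtracting the fixed part leaves 3.147e+08 for the compressor, i.e. 84.98 dB(A).
So the compressor must be reduced from 96 to 84.98 dB(A): IL = 11.02 dB.

11.0 dB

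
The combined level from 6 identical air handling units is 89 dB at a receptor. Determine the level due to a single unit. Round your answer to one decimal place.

81.2 dB

For N identical incoherent sources L_total = L₁ + 10·log₁₀ N, so L₁ = 89 − 10·log₁₀(6) = 89 − 7.782.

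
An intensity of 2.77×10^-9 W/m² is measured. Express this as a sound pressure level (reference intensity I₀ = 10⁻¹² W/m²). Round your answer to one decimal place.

34.4 dB

Dividing by I₀ shifts the exponent by 12: I/I₀ = 2.77×10^3.
L = 10·(0.4425 + 3) = 34.42 dB.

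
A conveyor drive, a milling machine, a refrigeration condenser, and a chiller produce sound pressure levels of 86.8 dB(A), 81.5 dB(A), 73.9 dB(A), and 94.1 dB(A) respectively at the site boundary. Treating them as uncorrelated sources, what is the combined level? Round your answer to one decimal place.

For uncorrelated sources the intensities add, so convert each level to linear form, sum, and take 10·log₁₀ of the total.
Σ 10^(L/10) = 10^(86.8/10) + 10^(81.5/10) + 10^(73.9/10) + 10^(94.1/10) = 3.215e+09.
L_total = 10·log₁₀(3.215e+09) = 95.07 dB(A).

95.1 dB(A)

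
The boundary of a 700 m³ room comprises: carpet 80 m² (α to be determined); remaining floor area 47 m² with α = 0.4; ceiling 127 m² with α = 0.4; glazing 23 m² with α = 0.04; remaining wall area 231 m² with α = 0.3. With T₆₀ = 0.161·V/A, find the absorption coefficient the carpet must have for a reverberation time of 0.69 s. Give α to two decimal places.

Required total absorption A = 0.161·700/0.69 = 163.33 m².
Absorption from the other surfaces = 47·0.4 + 127·0.4 + 23·0.04 + 231·0.3 = 139.82 m², so the carpet must supply 23.51 m² over 80 m².
α = 23.51/80 = 0.294.

0.29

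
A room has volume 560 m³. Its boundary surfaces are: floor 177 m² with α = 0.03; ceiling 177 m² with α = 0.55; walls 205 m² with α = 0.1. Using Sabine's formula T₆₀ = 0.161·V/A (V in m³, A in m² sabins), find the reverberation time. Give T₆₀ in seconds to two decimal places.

0.73 s

A = Σ Sᵢαᵢ = 177·0.03 + 177·0.55 + 205·0.1 = 123.16 m².
T₆₀ = 0.161 × 560 / 123.16 = 0.732 s.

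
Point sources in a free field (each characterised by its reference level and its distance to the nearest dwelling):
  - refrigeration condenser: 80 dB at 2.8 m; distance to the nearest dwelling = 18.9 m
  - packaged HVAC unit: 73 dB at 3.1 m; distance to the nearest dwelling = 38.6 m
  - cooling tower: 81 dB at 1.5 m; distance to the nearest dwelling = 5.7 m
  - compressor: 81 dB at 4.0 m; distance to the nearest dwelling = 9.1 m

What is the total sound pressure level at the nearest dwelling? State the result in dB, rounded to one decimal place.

75.5 dB

First find each source's level at the receiver (point-source: −20·log₁₀(r/r_ref)), then combine on an intensity basis.
refrigeration condenser: 80 − 20·log₁₀(18.9/2.8) = 80 − 16.59 = 63.41 dB.
packaged HVAC unit: 73 − 20·log₁₀(38.6/3.1) = 73 − 21.90 = 51.10 dB.
cooling tower: 81 − 20·log₁₀(5.7/1.5) = 81 − 11.60 = 69.40 dB.
compressor: 81 − 20·log₁₀(9.1/4.0) = 81 − 7.14 = 73.86 dB.
Σ 10^(L/10) = 3.537e+07 → L_total = 10·log₁₀(3.537e+07) = 75.49 dB.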